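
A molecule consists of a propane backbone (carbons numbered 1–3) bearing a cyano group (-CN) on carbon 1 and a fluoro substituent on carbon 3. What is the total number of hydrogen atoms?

Atom tally by fragment:
  NCCH2 → C:2 H:2 N:1
  CH2 → C:1 H:2
  CH2F → C:1 H:2 F:1
Element totals:
  C: 4
  H: 6
  F: 1
  N: 1

6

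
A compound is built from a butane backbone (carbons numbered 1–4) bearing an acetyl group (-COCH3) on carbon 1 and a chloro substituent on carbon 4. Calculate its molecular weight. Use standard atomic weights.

Atom tally by fragment:
  CH3COCH2 → C:3 H:5 O:1
  CH2 → C:1 H:2
  CH2 → C:1 H:2
  CH2Cl → C:1 H:2 Cl:1
Element totals:
  C: 6
  H: 11
  Cl: 1
  O: 1
Molecular formula: C6H11ClO.
  M = 6(12.011) + 11(1.008) + 35.45 + 15.999
    = 72.066 + 11.088 + 35.450 + 15.999 = 134.603

134.60 g/mol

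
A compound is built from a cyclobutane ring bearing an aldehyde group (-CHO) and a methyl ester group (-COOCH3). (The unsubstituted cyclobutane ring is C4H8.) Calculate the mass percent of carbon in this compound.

Atom tally by fragment:
  cyclobutane ring core → C:4 H:8
  (− 2 ring H displaced by substituents)
  + CHO → C:1 H:1 O:1
  + COOCH3 → C:2 H:3 O:2
Element totals:
  C: 7
  H: 10
  O: 3
Molecular formula: C7H10O3.
Molar mass = 142.154 g/mol.
Mass from C: 7 × 12.011 = 84.077 g/mol.
%C = 84.077 / 142.154 × 100 = 59.15%.

59.15%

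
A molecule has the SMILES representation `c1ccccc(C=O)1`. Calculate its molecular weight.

Atom tally by fragment:
  benzene ring core → C:6 H:6
  (− 1 ring H displaced by substituents)
  + CHO → C:1 H:1 O:1
Element totals:
  C: 7
  H: 6
  O: 1
Molecular formula: C7H6O.
  M = 7(12.011) + 6(1.008) + 15.999
    = 84.077 + 6.048 + 15.999 = 106.124

106.12 g/mol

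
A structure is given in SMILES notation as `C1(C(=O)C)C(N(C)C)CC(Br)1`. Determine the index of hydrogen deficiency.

2

Atom tally by fragment:
  cyclobutane ring core → C:4 H:8
  (− 3 ring H displaced by substituents)
  + COCH3 → C:2 H:3 O:1
  + N(CH3)2 → N:1 C:2 H:6
  + Br → Br:1
Element totals:
  C: 8
  H: 14
  Br: 1
  N: 1
  O: 1
Molecular formula: C8H14BrNO.
DoU = (2C + 2 + N − H − X) / 2 = (2·8 + 2 + 1 − 14 − 1) / 2 = 2.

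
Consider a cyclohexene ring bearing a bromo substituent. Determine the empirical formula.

C6H9Br

Atom tally by fragment:
  cyclohexene ring core → C:6 H:10
  (− 1 ring H displaced by substituents)
  + Br → Br:1
Element totals:
  C: 6
  H: 9
  Br: 1
Molecular formula: C6H9Br.
gcd of subscripts (1, 6, 9) = 1, so the empirical formula equals the molecular formula.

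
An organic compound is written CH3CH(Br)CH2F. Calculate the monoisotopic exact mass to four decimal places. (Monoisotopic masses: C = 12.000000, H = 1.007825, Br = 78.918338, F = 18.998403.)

139.9637

Atom tally by fragment:
  CH3 → C:1 H:3
  CH(Br) → C:1 H:1 Br:1
  CH2F → C:1 H:2 F:1
Element totals:
  C: 3
  H: 6
  Br: 1
  F: 1
Molecular formula: C3H6BrF.
  M = 3(12.0) + 6(1.007825) + 78.918338 + 18.998403
    = 36.000000 + 6.046950 + 78.918338 + 18.998403 = 139.963691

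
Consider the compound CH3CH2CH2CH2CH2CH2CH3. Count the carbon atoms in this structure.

7

Atom tally by fragment:
  CH3 → C:1 H:3
  CH2 → C:1 H:2
  CH2 → C:1 H:2
  CH2 → C:1 H:2
  CH2 → C:1 H:2
  CH2 → C:1 H:2
  CH3 → C:1 H:3
Element totals:
  C: 7
  H: 16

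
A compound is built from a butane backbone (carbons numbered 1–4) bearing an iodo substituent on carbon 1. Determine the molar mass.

184.02 g/mol

Atom tally by fragment:
  ICH2 → C:1 H:2 I:1
  CH2 → C:1 H:2
  CH2 → C:1 H:2
  CH3 → C:1 H:3
Element totals:
  C: 4
  H: 9
  I: 1
Molecular formula: C4H9I.
  M = 4(12.011) + 9(1.008) + 126.904
    = 48.044 + 9.072 + 126.904 = 184.020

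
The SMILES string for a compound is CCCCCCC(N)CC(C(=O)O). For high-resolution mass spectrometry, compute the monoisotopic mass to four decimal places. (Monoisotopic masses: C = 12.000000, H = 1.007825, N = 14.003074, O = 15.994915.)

187.1572

Atom tally by fragment:
  CH3 → C:1 H:3
  CH2 → C:1 H:2
  CH2 → C:1 H:2
  CH2 → C:1 H:2
  CH2 → C:1 H:2
  CH2 → C:1 H:2
  CH(NH2) → C:1 H:3 N:1
  CH2 → C:1 H:2
  CH2COOH → C:2 H:3 O:2
Element totals:
  C: 10
  H: 21
  N: 1
  O: 2
Molecular formula: C10H21NO2.
  M = 10(12.0) + 21(1.007825) + 14.003074 + 2(15.994915)
    = 120.000000 + 21.164325 + 14.003074 + 31.989830 = 187.157229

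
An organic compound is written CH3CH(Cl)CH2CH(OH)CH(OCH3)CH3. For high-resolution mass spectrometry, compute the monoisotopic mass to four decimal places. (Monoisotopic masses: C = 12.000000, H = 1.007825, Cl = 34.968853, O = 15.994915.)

Element totals:
  C: 7
  H: 15
  Cl: 1
  O: 2
Molecular formula: C7H15ClO2.
  M = 7(12.0) + 15(1.007825) + 34.968853 + 2(15.994915)
    = 84.000000 + 15.117375 + 34.968853 + 31.989830 = 166.076058

166.0761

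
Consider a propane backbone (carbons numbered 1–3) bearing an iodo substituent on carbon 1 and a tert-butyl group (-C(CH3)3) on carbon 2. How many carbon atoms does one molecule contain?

7

Atom tally by fragment:
  ICH2 → C:1 H:2 I:1
  CH(C(CH3)3) → C:5 H:10
  CH3 → C:1 H:3
Element totals:
  C: 7
  H: 15
  I: 1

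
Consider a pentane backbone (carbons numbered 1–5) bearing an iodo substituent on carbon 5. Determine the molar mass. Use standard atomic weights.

198.05 g/mol

Atom tally by fragment:
  CH3 → C:1 H:3
  CH2 → C:1 H:2
  CH2 → C:1 H:2
  CH2 → C:1 H:2
  CH2I → C:1 H:2 I:1
Element totals:
  C: 5
  H: 11
  I: 1
Molecular formula: C5H11I.
  M = 5(12.011) + 11(1.008) + 126.904
    = 60.055 + 11.088 + 126.904 = 198.047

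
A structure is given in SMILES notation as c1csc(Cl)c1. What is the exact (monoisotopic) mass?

117.9644

Atom tally by fragment:
  thiophene ring core → C:4 H:4 S:1
  (− 1 ring H displaced by substituents)
  + Cl → Cl:1
Element totals:
  C: 4
  H: 3
  Cl: 1
  S: 1
Molecular formula: C4H3ClS.
  M = 4(12.0) + 3(1.007825) + 34.968853 + 31.972071
    = 48.000000 + 3.023475 + 34.968853 + 31.972071 = 117.964399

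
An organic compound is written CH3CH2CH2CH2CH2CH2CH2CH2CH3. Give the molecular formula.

C9H20

Element totals:
  C: 9
  H: 20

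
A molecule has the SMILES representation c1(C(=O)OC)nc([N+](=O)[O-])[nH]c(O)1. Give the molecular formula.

C5H5N3O5

Atom tally by fragment:
  imidazole ring core → C:3 H:4 N:2
  (− 3 ring H displaced by substituents)
  + COOCH3 → C:2 H:3 O:2
  + NO2 → N:1 O:2
  + OH → O:1 H:1
Element totals:
  C: 5
  H: 5
  N: 3
  O: 5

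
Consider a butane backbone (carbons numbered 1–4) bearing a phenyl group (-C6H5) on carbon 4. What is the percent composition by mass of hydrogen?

Atom tally by fragment:
  CH3 → C:1 H:3
  CH2 → C:1 H:2
  CH2 → C:1 H:2
  CH2C6H5 → C:7 H:7
Element totals:
  C: 10
  H: 14
Molecular formula: C10H14.
Molar mass = 134.222 g/mol.
Mass from H: 14 × 1.008 = 14.112 g/mol.
%H = 14.112 / 134.222 × 100 = 10.51%.

10.51%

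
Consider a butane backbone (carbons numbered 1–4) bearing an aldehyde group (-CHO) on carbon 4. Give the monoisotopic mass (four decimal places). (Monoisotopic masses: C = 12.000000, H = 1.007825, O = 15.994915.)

Atom tally by fragment:
  CH3 → C:1 H:3
  CH2 → C:1 H:2
  CH2 → C:1 H:2
  CH2CHO → C:2 H:3 O:1
Element totals:
  C: 5
  H: 10
  O: 1
Molecular formula: C5H10O.
  M = 5(12.0) + 10(1.007825) + 15.994915
    = 60.000000 + 10.078250 + 15.994915 = 86.073165

86.0732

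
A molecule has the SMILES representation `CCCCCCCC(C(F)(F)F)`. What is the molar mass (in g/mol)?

Atom tally by fragment:
  CH3 → C:1 H:3
  CH2 → C:1 H:2
  CH2 → C:1 H:2
  CH2 → C:1 H:2
  CH2 → C:1 H:2
  CH2 → C:1 H:2
  CH2 → C:1 H:2
  CH2CF3 → C:2 H:2 F:3
Element totals:
  C: 9
  H: 17
  F: 3
Molecular formula: C9H17F3.
  M = 9(12.011) + 17(1.008) + 3(18.998)
    = 108.099 + 17.136 + 56.994 = 182.229

182.23 g/mol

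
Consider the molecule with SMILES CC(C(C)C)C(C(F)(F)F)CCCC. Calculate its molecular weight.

210.28 g/mol

Atom tally by fragment:
  CH3 → C:1 H:3
  CH(CH(CH3)2) → C:4 H:8
  CH(CF3) → C:2 H:1 F:3
  CH2 → C:1 H:2
  CH2 → C:1 H:2
  CH2 → C:1 H:2
  CH3 → C:1 H:3
Element totals:
  C: 11
  H: 21
  F: 3
Molecular formula: C11H21F3.
  M = 11(12.011) + 21(1.008) + 3(18.998)
    = 132.121 + 21.168 + 56.994 = 210.283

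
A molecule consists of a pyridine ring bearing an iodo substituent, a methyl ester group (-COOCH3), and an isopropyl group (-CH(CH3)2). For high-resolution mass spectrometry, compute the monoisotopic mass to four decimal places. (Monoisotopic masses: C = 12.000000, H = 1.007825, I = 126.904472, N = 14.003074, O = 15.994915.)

Atom tally by fragment:
  pyridine ring core → C:5 H:5 N:1
  (− 3 ring H displaced by substituents)
  + I → I:1
  + COOCH3 → C:2 H:3 O:2
  + CH(CH3)2 → C:3 H:7
Element totals:
  C: 10
  H: 12
  I: 1
  N: 1
  O: 2
Molecular formula: C10H12INO2.
  M = 10(12.0) + 12(1.007825) + 126.904472 + 14.003074 + 2(15.994915)
    = 120.000000 + 12.093900 + 126.904472 + 14.003074 + 31.989830 = 304.991276

304.9913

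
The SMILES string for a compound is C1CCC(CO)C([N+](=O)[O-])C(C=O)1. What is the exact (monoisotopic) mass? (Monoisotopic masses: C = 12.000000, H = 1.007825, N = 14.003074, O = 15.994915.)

187.0845

Atom tally by fragment:
  cyclohexane ring core → C:6 H:12
  (− 3 ring H displaced by substituents)
  + CH2OH → C:1 H:3 O:1
  + NO2 → N:1 O:2
  + CHO → C:1 H:1 O:1
Element totals:
  C: 8
  H: 13
  N: 1
  O: 4
Molecular formula: C8H13NO4.
  M = 8(12.0) + 13(1.007825) + 14.003074 + 4(15.994915)
    = 96.000000 + 13.101725 + 14.003074 + 63.979660 = 187.084459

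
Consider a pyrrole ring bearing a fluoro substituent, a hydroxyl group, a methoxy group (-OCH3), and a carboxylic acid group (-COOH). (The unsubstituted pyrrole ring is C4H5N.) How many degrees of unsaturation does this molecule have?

Atom tally by fragment:
  pyrrole ring core → C:4 H:5 N:1
  (− 4 ring H displaced by substituents)
  + F → F:1
  + OH → O:1 H:1
  + OCH3 → C:1 H:3 O:1
  + COOH → C:1 H:1 O:2
Element totals:
  C: 6
  H: 6
  F: 1
  N: 1
  O: 4
Molecular formula: C6H6FNO4.
DoU = (2C + 2 + N − H − X) / 2 = (2·6 + 2 + 1 − 6 − 1) / 2 = 4.

4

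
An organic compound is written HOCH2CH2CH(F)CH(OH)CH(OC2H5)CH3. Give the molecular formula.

C8H17FO3

Element totals:
  C: 8
  H: 17
  F: 1
  O: 3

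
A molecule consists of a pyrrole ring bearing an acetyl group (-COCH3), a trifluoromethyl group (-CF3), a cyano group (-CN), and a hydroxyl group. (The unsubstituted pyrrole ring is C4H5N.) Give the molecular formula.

C8H5F3N2O2

Atom tally by fragment:
  pyrrole ring core → C:4 H:5 N:1
  (− 4 ring H displaced by substituents)
  + COCH3 → C:2 H:3 O:1
  + CF3 → C:1 F:3
  + CN → C:1 N:1
  + OH → O:1 H:1
Element totals:
  C: 8
  H: 5
  F: 3
  N: 2
  O: 2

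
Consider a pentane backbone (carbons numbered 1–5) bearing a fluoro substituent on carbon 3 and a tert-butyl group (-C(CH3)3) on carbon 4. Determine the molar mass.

146.25 g/mol

Atom tally by fragment:
  CH3 → C:1 H:3
  CH2 → C:1 H:2
  CH(F) → C:1 H:1 F:1
  CH(C(CH3)3) → C:5 H:10
  CH3 → C:1 H:3
Element totals:
  C: 9
  H: 19
  F: 1
Molecular formula: C9H19F.
  M = 9(12.011) + 19(1.008) + 18.998
    = 108.099 + 19.152 + 18.998 = 146.249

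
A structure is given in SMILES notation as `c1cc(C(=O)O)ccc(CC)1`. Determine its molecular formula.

Atom tally by fragment:
  benzene ring core → C:6 H:6
  (− 2 ring H displaced by substituents)
  + COOH → C:1 H:1 O:2
  + C2H5 → C:2 H:5
Element totals:
  C: 9
  H: 10
  O: 2

C9H10O2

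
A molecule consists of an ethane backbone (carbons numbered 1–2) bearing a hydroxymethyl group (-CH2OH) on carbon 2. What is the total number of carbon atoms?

Atom tally by fragment:
  CH3 → C:1 H:3
  CH2CH2OH → C:2 H:5 O:1
Element totals:
  C: 3
  H: 8
  O: 1

3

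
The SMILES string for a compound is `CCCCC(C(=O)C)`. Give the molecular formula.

C7H14O

Atom tally by fragment:
  CH3 → C:1 H:3
  CH2 → C:1 H:2
  CH2 → C:1 H:2
  CH2 → C:1 H:2
  CH2COCH3 → C:3 H:5 O:1
Element totals:
  C: 7
  H: 14
  O: 1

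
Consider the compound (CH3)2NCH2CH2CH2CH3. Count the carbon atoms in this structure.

6

Element totals:
  C: 6
  H: 15
  N: 1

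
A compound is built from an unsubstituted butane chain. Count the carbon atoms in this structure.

Atom tally by fragment:
  CH3 → C:1 H:3
  CH2 → C:1 H:2
  CH2 → C:1 H:2
  CH3 → C:1 H:3
Element totals:
  C: 4
  H: 10

4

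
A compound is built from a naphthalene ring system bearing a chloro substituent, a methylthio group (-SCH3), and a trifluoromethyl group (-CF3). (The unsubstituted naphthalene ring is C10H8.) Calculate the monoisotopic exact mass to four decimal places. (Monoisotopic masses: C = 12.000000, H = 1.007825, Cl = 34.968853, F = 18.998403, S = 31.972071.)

Atom tally by fragment:
  naphthalene ring system core → C:10 H:8
  (− 3 ring H displaced by substituents)
  + Cl → Cl:1
  + SCH3 → C:1 H:3 S:1
  + CF3 → C:1 F:3
Element totals:
  C: 12
  H: 8
  Cl: 1
  F: 3
  S: 1
Molecular formula: C12H8ClF3S.
  M = 12(12.0) + 8(1.007825) + 34.968853 + 3(18.998403) + 31.972071
    = 144.000000 + 8.062600 + 34.968853 + 56.995209 + 31.972071 = 275.998733

275.9987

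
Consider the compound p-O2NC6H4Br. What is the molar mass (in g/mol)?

202.01 g/mol

Atom tally by fragment:
  benzene ring core → C:6 H:6
  (− 2 ring H displaced by substituents)
  + NO2 → N:1 O:2
  + Br → Br:1
Element totals:
  C: 6
  H: 4
  Br: 1
  N: 1
  O: 2
Molecular formula: C6H4BrNO2.
  M = 6(12.011) + 4(1.008) + 79.904 + 14.007 + 2(15.999)
    = 72.066 + 4.032 + 79.904 + 14.007 + 31.998 = 202.007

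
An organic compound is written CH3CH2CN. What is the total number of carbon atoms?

3

Element totals:
  C: 3
  H: 5
  N: 1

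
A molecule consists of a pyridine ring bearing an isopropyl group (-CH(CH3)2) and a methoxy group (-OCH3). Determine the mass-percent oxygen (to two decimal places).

10.58%

Atom tally by fragment:
  pyridine ring core → C:5 H:5 N:1
  (− 2 ring H displaced by substituents)
  + CH(CH3)2 → C:3 H:7
  + OCH3 → C:1 H:3 O:1
Element totals:
  C: 9
  H: 13
  N: 1
  O: 1
Molecular formula: C9H13NO.
Molar mass = 151.209 g/mol.
Mass from O: 1 × 15.999 = 15.999 g/mol.
%O = 15.999 / 151.209 × 100 = 10.58%.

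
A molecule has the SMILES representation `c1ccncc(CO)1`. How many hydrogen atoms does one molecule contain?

7

Atom tally by fragment:
  pyridine ring core → C:5 H:5 N:1
  (− 1 ring H displaced by substituents)
  + CH2OH → C:1 H:3 O:1
Element totals:
  C: 6
  H: 7
  N: 1
  O: 1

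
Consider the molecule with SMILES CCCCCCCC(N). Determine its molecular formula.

C8H19N

Atom tally by fragment:
  CH3 → C:1 H:3
  CH2 → C:1 H:2
  CH2 → C:1 H:2
  CH2 → C:1 H:2
  CH2 → C:1 H:2
  CH2 → C:1 H:2
  CH2 → C:1 H:2
  CH2NH2 → C:1 H:4 N:1
Element totals:
  C: 8
  H: 19
  N: 1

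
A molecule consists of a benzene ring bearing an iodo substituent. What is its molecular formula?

C6H5I

Atom tally by fragment:
  benzene ring core → C:6 H:6
  (− 1 ring H displaced by substituents)
  + I → I:1
Element totals:
  C: 6
  H: 5
  I: 1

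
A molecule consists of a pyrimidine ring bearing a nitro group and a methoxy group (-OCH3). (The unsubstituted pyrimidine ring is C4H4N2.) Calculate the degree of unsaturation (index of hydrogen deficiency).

5

Atom tally by fragment:
  pyrimidine ring core → C:4 H:4 N:2
  (− 2 ring H displaced by substituents)
  + NO2 → N:1 O:2
  + OCH3 → C:1 H:3 O:1
Element totals:
  C: 5
  H: 5
  N: 3
  O: 3
Molecular formula: C5H5N3O3.
DoU = (2C + 2 + N − H − X) / 2 = (2·5 + 2 + 3 − 5 − 0) / 2 = 5.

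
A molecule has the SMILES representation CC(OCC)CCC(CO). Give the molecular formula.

C8H18O2

Atom tally by fragment:
  CH3 → C:1 H:3
  CH(OC2H5) → C:3 H:6 O:1
  CH2 → C:1 H:2
  CH2 → C:1 H:2
  CH2CH2OH → C:2 H:5 O:1
Element totals:
  C: 8
  H: 18
  O: 2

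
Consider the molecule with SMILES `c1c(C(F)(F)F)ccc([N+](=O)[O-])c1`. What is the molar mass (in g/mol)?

Atom tally by fragment:
  benzene ring core → C:6 H:6
  (− 2 ring H displaced by substituents)
  + CF3 → C:1 F:3
  + NO2 → N:1 O:2
Element totals:
  C: 7
  H: 4
  F: 3
  N: 1
  O: 2
Molecular formula: C7H4F3NO2.
  M = 7(12.011) + 4(1.008) + 3(18.998) + 14.007 + 2(15.999)
    = 84.077 + 4.032 + 56.994 + 14.007 + 31.998 = 191.108

191.11 g/mol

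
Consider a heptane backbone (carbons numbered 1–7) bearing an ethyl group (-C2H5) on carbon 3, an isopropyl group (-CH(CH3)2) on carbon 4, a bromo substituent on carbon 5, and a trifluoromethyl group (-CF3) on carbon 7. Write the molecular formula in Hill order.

Atom tally by fragment:
  CH3 → C:1 H:3
  CH2 → C:1 H:2
  CH(C2H5) → C:3 H:6
  CH(CH(CH3)2) → C:4 H:8
  CH(Br) → C:1 H:1 Br:1
  CH2 → C:1 H:2
  CH2CF3 → C:2 H:2 F:3
Element totals:
  C: 13
  H: 24
  Br: 1
  F: 3

C13H24BrF3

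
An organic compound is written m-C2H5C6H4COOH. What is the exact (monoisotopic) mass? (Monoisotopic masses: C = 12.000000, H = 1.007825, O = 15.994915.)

Element totals:
  C: 9
  H: 10
  O: 2
Molecular formula: C9H10O2.
  M = 9(12.0) + 10(1.007825) + 2(15.994915)
    = 108.000000 + 10.078250 + 31.989830 = 150.068080

150.0681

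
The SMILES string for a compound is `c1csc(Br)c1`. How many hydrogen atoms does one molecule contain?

Atom tally by fragment:
  thiophene ring core → C:4 H:4 S:1
  (− 1 ring H displaced by substituents)
  + Br → Br:1
Element totals:
  C: 4
  H: 3
  Br: 1
  S: 1

3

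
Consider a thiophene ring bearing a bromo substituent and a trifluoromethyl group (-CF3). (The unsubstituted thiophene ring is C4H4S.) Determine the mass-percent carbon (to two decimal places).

Atom tally by fragment:
  thiophene ring core → C:4 H:4 S:1
  (− 2 ring H displaced by substituents)
  + Br → Br:1
  + CF3 → C:1 F:3
Element totals:
  C: 5
  H: 2
  Br: 1
  F: 3
  S: 1
Molecular formula: C5H2BrF3S.
Molar mass = 231.029 g/mol.
Mass from C: 5 × 12.011 = 60.055 g/mol.
%C = 60.055 / 231.029 × 100 = 25.99%.

25.99%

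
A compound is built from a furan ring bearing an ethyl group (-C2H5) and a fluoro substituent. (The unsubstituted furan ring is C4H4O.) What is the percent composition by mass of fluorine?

16.65%

Atom tally by fragment:
  furan ring core → C:4 H:4 O:1
  (− 2 ring H displaced by substituents)
  + C2H5 → C:2 H:5
  + F → F:1
Element totals:
  C: 6
  H: 7
  F: 1
  O: 1
Molecular formula: C6H7FO.
Molar mass = 114.119 g/mol.
Mass from F: 1 × 18.998 = 18.998 g/mol.
%F = 18.998 / 114.119 × 100 = 16.65%.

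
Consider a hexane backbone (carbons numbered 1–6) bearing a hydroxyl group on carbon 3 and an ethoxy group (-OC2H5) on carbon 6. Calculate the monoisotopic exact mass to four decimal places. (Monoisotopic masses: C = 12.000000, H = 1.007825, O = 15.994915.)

146.1307

Atom tally by fragment:
  CH3 → C:1 H:3
  CH2 → C:1 H:2
  CH(OH) → C:1 H:2 O:1
  CH2 → C:1 H:2
  CH2 → C:1 H:2
  CH2OC2H5 → C:3 H:7 O:1
Element totals:
  C: 8
  H: 18
  O: 2
Molecular formula: C8H18O2.
  M = 8(12.0) + 18(1.007825) + 2(15.994915)
    = 96.000000 + 18.140850 + 31.989830 = 146.130680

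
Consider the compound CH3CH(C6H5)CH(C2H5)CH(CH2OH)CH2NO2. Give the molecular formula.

Atom tally by fragment:
  CH3 → C:1 H:3
  CH(C6H5) → C:7 H:6
  CH(C2H5) → C:3 H:6
  CH(CH2OH) → C:2 H:4 O:1
  CH2NO2 → C:1 H:2 N:1 O:2
Element totals:
  C: 14
  H: 21
  N: 1
  O: 3

C14H21NO3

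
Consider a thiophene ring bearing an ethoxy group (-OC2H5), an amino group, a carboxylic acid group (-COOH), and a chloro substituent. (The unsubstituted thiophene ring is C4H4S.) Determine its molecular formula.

C7H8ClNO3S

Atom tally by fragment:
  thiophene ring core → C:4 H:4 S:1
  (− 4 ring H displaced by substituents)
  + OC2H5 → C:2 H:5 O:1
  + NH2 → N:1 H:2
  + COOH → C:1 H:1 O:2
  + Cl → Cl:1
Element totals:
  C: 7
  H: 8
  Cl: 1
  N: 1
  O: 3
  S: 1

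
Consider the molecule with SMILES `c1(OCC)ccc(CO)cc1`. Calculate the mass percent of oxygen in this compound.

21.02%

Atom tally by fragment:
  benzene ring core → C:6 H:6
  (− 2 ring H displaced by substituents)
  + OC2H5 → C:2 H:5 O:1
  + CH2OH → C:1 H:3 O:1
Element totals:
  C: 9
  H: 12
  O: 2
Molecular formula: C9H12O2.
Molar mass = 152.193 g/mol.
Mass from O: 2 × 15.999 = 31.998 g/mol.
%O = 31.998 / 152.193 × 100 = 21.02%.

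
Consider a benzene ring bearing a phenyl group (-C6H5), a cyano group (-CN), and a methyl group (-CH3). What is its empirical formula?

C14H11N

Atom tally by fragment:
  benzene ring core → C:6 H:6
  (− 3 ring H displaced by substituents)
  + C6H5 → C:6 H:5
  + CN → C:1 N:1
  + CH3 → C:1 H:3
Element totals:
  C: 14
  H: 11
  N: 1
Molecular formula: C14H11N.
gcd of subscripts (14, 11, 1) = 1, so the empirical formula equals the molecular formula.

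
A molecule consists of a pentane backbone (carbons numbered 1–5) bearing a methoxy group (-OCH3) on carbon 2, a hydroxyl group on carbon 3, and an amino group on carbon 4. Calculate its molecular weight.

Atom tally by fragment:
  CH3 → C:1 H:3
  CH(OCH3) → C:2 H:4 O:1
  CH(OH) → C:1 H:2 O:1
  CH(NH2) → C:1 H:3 N:1
  CH3 → C:1 H:3
Element totals:
  C: 6
  H: 15
  N: 1
  O: 2
Molecular formula: C6H15NO2.
  M = 6(12.011) + 15(1.008) + 14.007 + 2(15.999)
    = 72.066 + 15.120 + 14.007 + 31.998 = 133.191

133.19 g/mol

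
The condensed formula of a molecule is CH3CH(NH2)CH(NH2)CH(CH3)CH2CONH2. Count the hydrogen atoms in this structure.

Atom tally by fragment:
  CH3 → C:1 H:3
  CH(NH2) → C:1 H:3 N:1
  CH(NH2) → C:1 H:3 N:1
  CH(CH3) → C:2 H:4
  CH2CONH2 → C:2 H:4 O:1 N:1
Element totals:
  C: 7
  H: 17
  N: 3
  O: 1

17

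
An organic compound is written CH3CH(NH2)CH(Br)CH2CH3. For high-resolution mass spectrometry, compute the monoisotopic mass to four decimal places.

165.0153

Atom tally by fragment:
  CH3 → C:1 H:3
  CH(NH2) → C:1 H:3 N:1
  CH(Br) → C:1 H:1 Br:1
  CH2 → C:1 H:2
  CH3 → C:1 H:3
Element totals:
  C: 5
  H: 12
  Br: 1
  N: 1
Molecular formula: C5H12BrN.
  M = 5(12.0) + 12(1.007825) + 78.918338 + 14.003074
    = 60.000000 + 12.093900 + 78.918338 + 14.003074 = 165.015312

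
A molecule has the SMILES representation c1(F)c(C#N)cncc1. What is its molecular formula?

Atom tally by fragment:
  pyridine ring core → C:5 H:5 N:1
  (− 2 ring H displaced by substituents)
  + F → F:1
  + CN → C:1 N:1
Element totals:
  C: 6
  H: 3
  F: 1
  N: 2

C6H3FN2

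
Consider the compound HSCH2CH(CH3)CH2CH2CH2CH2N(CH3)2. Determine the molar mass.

Atom tally by fragment:
  HSCH2 → C:1 H:3 S:1
  CH(CH3) → C:2 H:4
  CH2 → C:1 H:2
  CH2 → C:1 H:2
  CH2 → C:1 H:2
  CH2N(CH3)2 → C:3 H:8 N:1
Element totals:
  C: 9
  H: 21
  N: 1
  S: 1
Molecular formula: C9H21NS.
  M = 9(12.011) + 21(1.008) + 14.007 + 32.06
    = 108.099 + 21.168 + 14.007 + 32.060 = 175.334

175.33 g/mol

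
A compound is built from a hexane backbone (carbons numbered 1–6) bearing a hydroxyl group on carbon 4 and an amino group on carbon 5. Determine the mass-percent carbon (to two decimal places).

61.49%

Atom tally by fragment:
  CH3 → C:1 H:3
  CH2 → C:1 H:2
  CH2 → C:1 H:2
  CH(OH) → C:1 H:2 O:1
  CH(NH2) → C:1 H:3 N:1
  CH3 → C:1 H:3
Element totals:
  C: 6
  H: 15
  N: 1
  O: 1
Molecular formula: C6H15NO.
Molar mass = 117.192 g/mol.
Mass from C: 6 × 12.011 = 72.066 g/mol.
%C = 72.066 / 117.192 × 100 = 61.49%.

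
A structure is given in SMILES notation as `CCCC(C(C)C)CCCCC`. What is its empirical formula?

C6H13

Atom tally by fragment:
  CH3 → C:1 H:3
  CH2 → C:1 H:2
  CH2 → C:1 H:2
  CH(CH(CH3)2) → C:4 H:8
  CH2 → C:1 H:2
  CH2 → C:1 H:2
  CH2 → C:1 H:2
  CH2 → C:1 H:2
  CH3 → C:1 H:3
Element totals:
  C: 12
  H: 26
Molecular formula: C12H26.
gcd of subscripts = 2; dividing each by 2:
  C: 12/2 = 6
  H: 26/2 = 13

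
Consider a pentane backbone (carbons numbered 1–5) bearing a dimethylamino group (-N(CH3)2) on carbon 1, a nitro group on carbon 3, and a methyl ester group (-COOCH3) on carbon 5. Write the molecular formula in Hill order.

C9H18N2O4

Atom tally by fragment:
  (CH3)2NCH2 → C:3 H:8 N:1
  CH2 → C:1 H:2
  CH(NO2) → C:1 H:1 N:1 O:2
  CH2 → C:1 H:2
  CH2COOCH3 → C:3 H:5 O:2
Element totals:
  C: 9
  H: 18
  N: 2
  O: 4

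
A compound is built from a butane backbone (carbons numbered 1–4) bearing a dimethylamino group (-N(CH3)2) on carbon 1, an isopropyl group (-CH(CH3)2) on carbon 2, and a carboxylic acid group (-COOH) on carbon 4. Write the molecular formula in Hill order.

Atom tally by fragment:
  (CH3)2NCH2 → C:3 H:8 N:1
  CH(CH(CH3)2) → C:4 H:8
  CH2 → C:1 H:2
  CH2COOH → C:2 H:3 O:2
Element totals:
  C: 10
  H: 21
  N: 1
  O: 2

C10H21NO2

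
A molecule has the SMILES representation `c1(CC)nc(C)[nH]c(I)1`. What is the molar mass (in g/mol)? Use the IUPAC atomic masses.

236.06 g/mol

Atom tally by fragment:
  imidazole ring core → C:3 H:4 N:2
  (− 3 ring H displaced by substituents)
  + C2H5 → C:2 H:5
  + CH3 → C:1 H:3
  + I → I:1
Element totals:
  C: 6
  H: 9
  I: 1
  N: 2
Molecular formula: C6H9IN2.
  M = 6(12.011) + 9(1.008) + 126.904 + 2(14.007)
    = 72.066 + 9.072 + 126.904 + 28.014 = 236.056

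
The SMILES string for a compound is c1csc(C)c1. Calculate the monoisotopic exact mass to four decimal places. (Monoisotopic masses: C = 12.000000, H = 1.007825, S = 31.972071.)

Atom tally by fragment:
  thiophene ring core → C:4 H:4 S:1
  (− 1 ring H displaced by substituents)
  + CH3 → C:1 H:3
Element totals:
  C: 5
  H: 6
  S: 1
Molecular formula: C5H6S.
  M = 5(12.0) + 6(1.007825) + 31.972071
    = 60.000000 + 6.046950 + 31.972071 = 98.019021

98.0190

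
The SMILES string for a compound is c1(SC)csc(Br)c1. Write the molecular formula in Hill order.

C5H5BrS2

Atom tally by fragment:
  thiophene ring core → C:4 H:4 S:1
  (− 2 ring H displaced by substituents)
  + SCH3 → C:1 H:3 S:1
  + Br → Br:1
Element totals:
  C: 5
  H: 5
  Br: 1
  S: 2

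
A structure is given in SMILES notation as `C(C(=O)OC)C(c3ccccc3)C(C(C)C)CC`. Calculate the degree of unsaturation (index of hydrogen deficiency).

Atom tally by fragment:
  CH3OOCCH2 → C:3 H:5 O:2
  CH(C6H5) → C:7 H:6
  CH(CH(CH3)2) → C:4 H:8
  CH2 → C:1 H:2
  CH3 → C:1 H:3
Element totals:
  C: 16
  H: 24
  O: 2
Molecular formula: C16H24O2.
DoU = (2C + 2 + N − H − X) / 2 = (2·16 + 2 + 0 − 24 − 0) / 2 = 5.

5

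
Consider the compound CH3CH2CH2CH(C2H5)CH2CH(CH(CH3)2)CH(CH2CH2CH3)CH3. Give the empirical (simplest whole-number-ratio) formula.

Element totals:
  C: 16
  H: 34
Molecular formula: C16H34.
gcd of subscripts = 2; dividing each by 2:
  C: 16/2 = 8
  H: 34/2 = 17

C8H17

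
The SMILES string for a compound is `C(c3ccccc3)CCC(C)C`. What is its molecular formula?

C12H18

Atom tally by fragment:
  C6H5CH2 → C:7 H:7
  CH2 → C:1 H:2
  CH2 → C:1 H:2
  CH(CH3) → C:2 H:4
  CH3 → C:1 H:3
Element totals:
  C: 12
  H: 18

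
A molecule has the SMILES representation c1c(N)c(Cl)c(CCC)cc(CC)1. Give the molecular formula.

C11H16ClN

Atom tally by fragment:
  benzene ring core → C:6 H:6
  (− 4 ring H displaced by substituents)
  + NH2 → N:1 H:2
  + Cl → Cl:1
  + CH2CH2CH3 → C:3 H:7
  + C2H5 → C:2 H:5
Element totals:
  C: 11
  H: 16
  Cl: 1
  N: 1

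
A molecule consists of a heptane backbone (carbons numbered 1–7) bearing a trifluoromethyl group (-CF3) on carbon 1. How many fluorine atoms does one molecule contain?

3

Atom tally by fragment:
  F3CCH2 → C:2 H:2 F:3
  CH2 → C:1 H:2
  CH2 → C:1 H:2
  CH2 → C:1 H:2
  CH2 → C:1 H:2
  CH2 → C:1 H:2
  CH3 → C:1 H:3
Element totals:
  C: 8
  H: 15
  F: 3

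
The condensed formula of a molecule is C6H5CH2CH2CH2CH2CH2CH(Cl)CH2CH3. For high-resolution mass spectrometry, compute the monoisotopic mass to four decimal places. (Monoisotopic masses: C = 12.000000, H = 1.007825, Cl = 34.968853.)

224.1332

Atom tally by fragment:
  C6H5CH2 → C:7 H:7
  CH2 → C:1 H:2
  CH2 → C:1 H:2
  CH2 → C:1 H:2
  CH2 → C:1 H:2
  CH(Cl) → C:1 H:1 Cl:1
  CH2 → C:1 H:2
  CH3 → C:1 H:3
Element totals:
  C: 14
  H: 21
  Cl: 1
Molecular formula: C14H21Cl.
  M = 14(12.0) + 21(1.007825) + 34.968853
    = 168.000000 + 21.164325 + 34.968853 = 224.133178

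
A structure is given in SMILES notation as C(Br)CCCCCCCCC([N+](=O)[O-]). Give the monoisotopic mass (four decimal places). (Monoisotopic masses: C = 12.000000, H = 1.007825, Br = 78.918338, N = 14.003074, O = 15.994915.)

Atom tally by fragment:
  BrCH2 → C:1 H:2 Br:1
  CH2 → C:1 H:2
  CH2 → C:1 H:2
  CH2 → C:1 H:2
  CH2 → C:1 H:2
  CH2 → C:1 H:2
  CH2 → C:1 H:2
  CH2 → C:1 H:2
  CH2 → C:1 H:2
  CH2NO2 → C:1 H:2 N:1 O:2
Element totals:
  C: 10
  H: 20
  Br: 1
  N: 1
  O: 2
Molecular formula: C10H20BrNO2.
  M = 10(12.0) + 20(1.007825) + 78.918338 + 14.003074 + 2(15.994915)
    = 120.000000 + 20.156500 + 78.918338 + 14.003074 + 31.989830 = 265.067742

265.0677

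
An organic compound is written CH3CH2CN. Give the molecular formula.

C3H5N

Atom tally by fragment:
  CH3 → C:1 H:3
  CH2CN → C:2 H:2 N:1
Element totals:
  C: 3
  H: 5
  N: 1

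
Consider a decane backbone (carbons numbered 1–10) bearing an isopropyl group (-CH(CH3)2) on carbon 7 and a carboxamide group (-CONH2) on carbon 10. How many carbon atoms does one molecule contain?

14

Atom tally by fragment:
  CH3 → C:1 H:3
  CH2 → C:1 H:2
  CH2 → C:1 H:2
  CH2 → C:1 H:2
  CH2 → C:1 H:2
  CH2 → C:1 H:2
  CH(CH(CH3)2) → C:4 H:8
  CH2 → C:1 H:2
  CH2 → C:1 H:2
  CH2CONH2 → C:2 H:4 O:1 N:1
Element totals:
  C: 14
  H: 29
  N: 1
  O: 1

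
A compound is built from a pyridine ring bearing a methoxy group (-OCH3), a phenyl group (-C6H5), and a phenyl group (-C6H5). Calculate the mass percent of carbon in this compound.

82.73%

Atom tally by fragment:
  pyridine ring core → C:5 H:5 N:1
  (− 3 ring H displaced by substituents)
  + OCH3 → C:1 H:3 O:1
  + C6H5 → C:6 H:5
  + C6H5 → C:6 H:5
Element totals:
  C: 18
  H: 15
  N: 1
  O: 1
Molecular formula: C18H15NO.
Molar mass = 261.324 g/mol.
Mass from C: 18 × 12.011 = 216.198 g/mol.
%C = 216.198 / 261.324 × 100 = 82.73%.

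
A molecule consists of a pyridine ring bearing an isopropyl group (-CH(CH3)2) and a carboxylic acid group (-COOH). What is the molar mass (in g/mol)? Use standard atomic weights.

Atom tally by fragment:
  pyridine ring core → C:5 H:5 N:1
  (− 2 ring H displaced by substituents)
  + CH(CH3)2 → C:3 H:7
  + COOH → C:1 H:1 O:2
Element totals:
  C: 9
  H: 11
  N: 1
  O: 2
Molecular formula: C9H11NO2.
  M = 9(12.011) + 11(1.008) + 14.007 + 2(15.999)
    = 108.099 + 11.088 + 14.007 + 31.998 = 165.192

165.19 g/mol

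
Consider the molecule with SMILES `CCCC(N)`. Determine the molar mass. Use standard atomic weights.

73.14 g/mol

Atom tally by fragment:
  CH3 → C:1 H:3
  CH2 → C:1 H:2
  CH2 → C:1 H:2
  CH2NH2 → C:1 H:4 N:1
Element totals:
  C: 4
  H: 11
  N: 1
Molecular formula: C4H11N.
  M = 4(12.011) + 11(1.008) + 14.007
    = 48.044 + 11.088 + 14.007 = 73.139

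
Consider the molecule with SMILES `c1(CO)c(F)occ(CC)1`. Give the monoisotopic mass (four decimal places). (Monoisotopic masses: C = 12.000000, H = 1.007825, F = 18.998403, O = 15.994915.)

144.0587

Atom tally by fragment:
  furan ring core → C:4 H:4 O:1
  (− 3 ring H displaced by substituents)
  + CH2OH → C:1 H:3 O:1
  + F → F:1
  + C2H5 → C:2 H:5
Element totals:
  C: 7
  H: 9
  F: 1
  O: 2
Molecular formula: C7H9FO2.
  M = 7(12.0) + 9(1.007825) + 18.998403 + 2(15.994915)
    = 84.000000 + 9.070425 + 18.998403 + 31.989830 = 144.058658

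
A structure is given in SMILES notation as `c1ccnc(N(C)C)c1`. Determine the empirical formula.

C7H10N2

Atom tally by fragment:
  pyridine ring core → C:5 H:5 N:1
  (− 1 ring H displaced by substituents)
  + N(CH3)2 → N:1 C:2 H:6
Element totals:
  C: 7
  H: 10
  N: 2
Molecular formula: C7H10N2.
gcd of subscripts (7, 10, 2) = 1, so the empirical formula equals the molecular formula.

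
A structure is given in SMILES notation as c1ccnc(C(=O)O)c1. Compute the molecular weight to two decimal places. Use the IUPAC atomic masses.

Atom tally by fragment:
  pyridine ring core → C:5 H:5 N:1
  (− 1 ring H displaced by substituents)
  + COOH → C:1 H:1 O:2
Element totals:
  C: 6
  H: 5
  N: 1
  O: 2
Molecular formula: C6H5NO2.
  M = 6(12.011) + 5(1.008) + 14.007 + 2(15.999)
    = 72.066 + 5.040 + 14.007 + 31.998 = 123.111

123.11 g/mol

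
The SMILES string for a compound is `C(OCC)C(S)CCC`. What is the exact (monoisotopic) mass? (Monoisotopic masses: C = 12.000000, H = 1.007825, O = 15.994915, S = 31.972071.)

148.0922

Atom tally by fragment:
  C2H5OCH2 → C:3 H:7 O:1
  CH(SH) → C:1 H:2 S:1
  CH2 → C:1 H:2
  CH2 → C:1 H:2
  CH3 → C:1 H:3
Element totals:
  C: 7
  H: 16
  O: 1
  S: 1
Molecular formula: C7H16OS.
  M = 7(12.0) + 16(1.007825) + 15.994915 + 31.972071
    = 84.000000 + 16.125200 + 15.994915 + 31.972071 = 148.092186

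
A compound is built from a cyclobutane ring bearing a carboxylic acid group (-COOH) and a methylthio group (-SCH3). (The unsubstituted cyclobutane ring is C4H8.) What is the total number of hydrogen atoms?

10

Atom tally by fragment:
  cyclobutane ring core → C:4 H:8
  (− 2 ring H displaced by substituents)
  + COOH → C:1 H:1 O:2
  + SCH3 → C:1 H:3 S:1
Element totals:
  C: 6
  H: 10
  O: 2
  S: 1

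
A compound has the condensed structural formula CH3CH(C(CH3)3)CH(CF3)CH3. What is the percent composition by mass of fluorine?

Atom tally by fragment:
  CH3 → C:1 H:3
  CH(C(CH3)3) → C:5 H:10
  CH(CF3) → C:2 H:1 F:3
  CH3 → C:1 H:3
Element totals:
  C: 9
  H: 17
  F: 3
Molecular formula: C9H17F3.
Molar mass = 182.229 g/mol.
Mass from F: 3 × 18.998 = 56.994 g/mol.
%F = 56.994 / 182.229 × 100 = 31.28%.

31.28%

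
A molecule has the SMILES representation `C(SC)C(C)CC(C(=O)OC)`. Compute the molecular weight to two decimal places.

176.27 g/mol

Atom tally by fragment:
  CH3SCH2 → C:2 H:5 S:1
  CH(CH3) → C:2 H:4
  CH2 → C:1 H:2
  CH2COOCH3 → C:3 H:5 O:2
Element totals:
  C: 8
  H: 16
  O: 2
  S: 1
Molecular formula: C8H16O2S.
  M = 8(12.011) + 16(1.008) + 2(15.999) + 32.06
    = 96.088 + 16.128 + 31.998 + 32.060 = 176.274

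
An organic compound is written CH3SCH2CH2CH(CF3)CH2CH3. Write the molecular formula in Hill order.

C7H13F3S

Element totals:
  C: 7
  H: 13
  F: 3
  S: 1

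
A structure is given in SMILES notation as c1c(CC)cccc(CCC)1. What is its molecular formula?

C11H16

Atom tally by fragment:
  benzene ring core → C:6 H:6
  (− 2 ring H displaced by substituents)
  + C2H5 → C:2 H:5
  + CH2CH2CH3 → C:3 H:7
Element totals:
  C: 11
  H: 16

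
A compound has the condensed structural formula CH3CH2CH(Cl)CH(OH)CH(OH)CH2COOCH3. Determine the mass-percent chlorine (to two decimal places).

Element totals:
  C: 8
  H: 15
  Cl: 1
  O: 4
Molecular formula: C8H15ClO4.
Molar mass = 210.654 g/mol.
Mass from Cl: 1 × 35.45 = 35.450 g/mol.
%Cl = 35.450 / 210.654 × 100 = 16.83%.

16.83%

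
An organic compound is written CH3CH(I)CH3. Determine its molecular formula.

Element totals:
  C: 3
  H: 7
  I: 1

C3H7I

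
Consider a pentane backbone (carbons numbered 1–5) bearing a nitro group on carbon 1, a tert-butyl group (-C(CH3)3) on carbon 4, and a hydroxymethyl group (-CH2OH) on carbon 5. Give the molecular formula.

C10H21NO3

Atom tally by fragment:
  O2NCH2 → C:1 H:2 N:1 O:2
  CH2 → C:1 H:2
  CH2 → C:1 H:2
  CH(C(CH3)3) → C:5 H:10
  CH2CH2OH → C:2 H:5 O:1
Element totals:
  C: 10
  H: 21
  N: 1
  O: 3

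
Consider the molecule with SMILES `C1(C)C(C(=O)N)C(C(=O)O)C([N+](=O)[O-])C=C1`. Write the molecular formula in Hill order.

Atom tally by fragment:
  cyclohexene ring core → C:6 H:10
  (− 4 ring H displaced by substituents)
  + CH3 → C:1 H:3
  + CONH2 → C:1 H:2 O:1 N:1
  + COOH → C:1 H:1 O:2
  + NO2 → N:1 O:2
Element totals:
  C: 9
  H: 12
  N: 2
  O: 5

C9H12N2O5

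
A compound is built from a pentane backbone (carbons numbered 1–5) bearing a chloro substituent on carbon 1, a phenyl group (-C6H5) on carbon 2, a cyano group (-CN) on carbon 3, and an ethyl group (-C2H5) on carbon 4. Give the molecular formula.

C14H18ClN

Atom tally by fragment:
  ClCH2 → C:1 H:2 Cl:1
  CH(C6H5) → C:7 H:6
  CH(CN) → C:2 H:1 N:1
  CH(C2H5) → C:3 H:6
  CH3 → C:1 H:3
Element totals:
  C: 14
  H: 18
  Cl: 1
  N: 1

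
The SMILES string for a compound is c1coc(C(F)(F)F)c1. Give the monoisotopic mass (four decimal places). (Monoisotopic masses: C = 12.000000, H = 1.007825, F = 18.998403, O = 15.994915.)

136.0136

Atom tally by fragment:
  furan ring core → C:4 H:4 O:1
  (− 1 ring H displaced by substituents)
  + CF3 → C:1 F:3
Element totals:
  C: 5
  H: 3
  F: 3
  O: 1
Molecular formula: C5H3F3O.
  M = 5(12.0) + 3(1.007825) + 3(18.998403) + 15.994915
    = 60.000000 + 3.023475 + 56.995209 + 15.994915 = 136.013599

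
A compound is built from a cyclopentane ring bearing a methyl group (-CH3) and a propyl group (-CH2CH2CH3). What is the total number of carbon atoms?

Atom tally by fragment:
  cyclopentane ring core → C:5 H:10
  (− 2 ring H displaced by substituents)
  + CH3 → C:1 H:3
  + CH2CH2CH3 → C:3 H:7
Element totals:
  C: 9
  H: 18

9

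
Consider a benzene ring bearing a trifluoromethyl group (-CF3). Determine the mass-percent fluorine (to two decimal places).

39.01%

Atom tally by fragment:
  benzene ring core → C:6 H:6
  (− 1 ring H displaced by substituents)
  + CF3 → C:1 F:3
Element totals:
  C: 7
  H: 5
  F: 3
Molecular formula: C7H5F3.
Molar mass = 146.111 g/mol.
Mass from F: 3 × 18.998 = 56.994 g/mol.
%F = 56.994 / 146.111 × 100 = 39.01%.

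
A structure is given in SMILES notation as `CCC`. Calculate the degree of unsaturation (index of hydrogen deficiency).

0

Atom tally by fragment:
  CH3 → C:1 H:3
  CH2 → C:1 H:2
  CH3 → C:1 H:3
Element totals:
  C: 3
  H: 8
Molecular formula: C3H8.
DoU = (2C + 2 + N − H − X) / 2 = (2·3 + 2 + 0 − 8 − 0) / 2 = 0.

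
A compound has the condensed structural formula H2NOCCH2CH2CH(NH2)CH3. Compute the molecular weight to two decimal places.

116.16 g/mol

Atom tally by fragment:
  H2NOCCH2 → C:2 H:4 O:1 N:1
  CH2 → C:1 H:2
  CH(NH2) → C:1 H:3 N:1
  CH3 → C:1 H:3
Element totals:
  C: 5
  H: 12
  N: 2
  O: 1
Molecular formula: C5H12N2O.
  M = 5(12.011) + 12(1.008) + 2(14.007) + 15.999
    = 60.055 + 12.096 + 28.014 + 15.999 = 116.164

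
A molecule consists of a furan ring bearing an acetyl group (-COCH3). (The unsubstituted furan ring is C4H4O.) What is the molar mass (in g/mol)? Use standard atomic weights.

Atom tally by fragment:
  furan ring core → C:4 H:4 O:1
  (− 1 ring H displaced by substituents)
  + COCH3 → C:2 H:3 O:1
Element totals:
  C: 6
  H: 6
  O: 2
Molecular formula: C6H6O2.
  M = 6(12.011) + 6(1.008) + 2(15.999)
    = 72.066 + 6.048 + 31.998 = 110.112

110.11 g/mol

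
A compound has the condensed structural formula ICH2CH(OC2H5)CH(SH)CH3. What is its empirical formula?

Element totals:
  C: 6
  H: 13
  I: 1
  O: 1
  S: 1
Molecular formula: C6H13IOS.
gcd of subscripts (6, 13, 1, 1, 1) = 1, so the empirical formula equals the molecular formula.

C6H13IOS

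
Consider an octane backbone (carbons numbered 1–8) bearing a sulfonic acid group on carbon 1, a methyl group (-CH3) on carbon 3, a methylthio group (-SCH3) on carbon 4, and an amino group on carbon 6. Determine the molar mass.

Atom tally by fragment:
  HO3SCH2 → C:1 H:3 S:1 O:3
  CH2 → C:1 H:2
  CH(CH3) → C:2 H:4
  CH(SCH3) → C:2 H:4 S:1
  CH2 → C:1 H:2
  CH(NH2) → C:1 H:3 N:1
  CH2 → C:1 H:2
  CH3 → C:1 H:3
Element totals:
  C: 10
  H: 23
  N: 1
  O: 3
  S: 2
Molecular formula: C10H23NO3S2.
  M = 10(12.011) + 23(1.008) + 14.007 + 3(15.999) + 2(32.06)
    = 120.110 + 23.184 + 14.007 + 47.997 + 64.120 = 269.418

269.42 g/mol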